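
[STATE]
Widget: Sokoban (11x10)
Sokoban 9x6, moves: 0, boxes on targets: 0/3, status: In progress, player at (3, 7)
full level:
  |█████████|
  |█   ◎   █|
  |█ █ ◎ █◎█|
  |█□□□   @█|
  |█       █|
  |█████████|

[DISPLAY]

█████████  
█   ◎   █  
█ █ ◎ █◎█  
█□□□   @█  
█       █  
█████████  
Moves: 0  0
           
           
           


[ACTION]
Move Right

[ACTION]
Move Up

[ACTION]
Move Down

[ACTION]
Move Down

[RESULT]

█████████  
█   ◎   █  
█ █ ◎ █◎█  
█□□□    █  
█      @█  
█████████  
Moves: 3  0
           
           
           


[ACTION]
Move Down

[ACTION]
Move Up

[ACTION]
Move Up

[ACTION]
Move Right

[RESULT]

█████████  
█   ◎   █  
█ █ ◎ █+█  
█□□□    █  
█       █  
█████████  
Moves: 5  0
           
           
           


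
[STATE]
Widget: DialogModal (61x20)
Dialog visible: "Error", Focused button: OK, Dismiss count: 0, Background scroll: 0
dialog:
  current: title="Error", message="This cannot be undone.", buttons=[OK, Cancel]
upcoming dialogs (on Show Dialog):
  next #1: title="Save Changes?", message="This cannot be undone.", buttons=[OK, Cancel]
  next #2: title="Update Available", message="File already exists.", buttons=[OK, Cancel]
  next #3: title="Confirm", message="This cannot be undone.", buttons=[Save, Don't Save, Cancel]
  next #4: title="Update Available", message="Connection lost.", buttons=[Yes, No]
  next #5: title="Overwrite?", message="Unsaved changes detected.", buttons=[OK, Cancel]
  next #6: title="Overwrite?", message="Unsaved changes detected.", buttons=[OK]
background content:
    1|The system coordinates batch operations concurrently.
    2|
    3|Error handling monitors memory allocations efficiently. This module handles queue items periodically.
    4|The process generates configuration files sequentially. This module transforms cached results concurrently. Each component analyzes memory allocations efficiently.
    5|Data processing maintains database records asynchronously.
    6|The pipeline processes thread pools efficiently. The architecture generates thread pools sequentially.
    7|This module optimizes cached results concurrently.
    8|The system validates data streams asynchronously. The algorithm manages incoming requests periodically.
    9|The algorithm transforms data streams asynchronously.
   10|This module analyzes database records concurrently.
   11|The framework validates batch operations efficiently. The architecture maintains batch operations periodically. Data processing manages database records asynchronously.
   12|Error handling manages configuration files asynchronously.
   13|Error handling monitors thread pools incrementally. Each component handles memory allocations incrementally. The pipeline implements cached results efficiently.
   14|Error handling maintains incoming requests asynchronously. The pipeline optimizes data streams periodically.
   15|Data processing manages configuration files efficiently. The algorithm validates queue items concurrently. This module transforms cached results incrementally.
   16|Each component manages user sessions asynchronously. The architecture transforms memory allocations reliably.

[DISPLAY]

The system coordinates batch operations concurrently.        
                                                             
Error handling monitors memory allocations efficiently. This 
The process generates configuration files sequentially. This 
Data processing maintains database records asynchronously.   
The pipeline processes thread pools efficiently. The architec
This module optimizes cached results concurrently.           
The system valida┌────────────────────────┐ously. The algorit
The algorithm tra│         Error          │hronously.        
This module analy│ This cannot be undone. │rrently.          
The framework val│     [OK]  Cancel       │ficiently. The arc
Error handling ma└────────────────────────┘asynchronously.   
Error handling monitors thread pools incrementally. Each comp
Error handling maintains incoming requests asynchronously. Th
Data processing manages configuration files efficiently. The 
Each component manages user sessions asynchronously. The arch
                                                             
                                                             
                                                             
                                                             


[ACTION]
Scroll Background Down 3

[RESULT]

The process generates configuration files sequentially. This 
Data processing maintains database records asynchronously.   
The pipeline processes thread pools efficiently. The architec
This module optimizes cached results concurrently.           
The system validates data streams asynchronously. The algorit
The algorithm transforms data streams asynchronously.        
This module analyzes database records concurrently.          
The framework val┌────────────────────────┐ficiently. The arc
Error handling ma│         Error          │asynchronously.   
Error handling mo│ This cannot be undone. │entally. Each comp
Error handling ma│     [OK]  Cancel       │asynchronously. Th
Data processing m└────────────────────────┘ efficiently. The 
Each component manages user sessions asynchronously. The arch
                                                             
                                                             
                                                             
                                                             
                                                             
                                                             
                                                             


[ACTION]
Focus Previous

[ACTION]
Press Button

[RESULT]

The process generates configuration files sequentially. This 
Data processing maintains database records asynchronously.   
The pipeline processes thread pools efficiently. The architec
This module optimizes cached results concurrently.           
The system validates data streams asynchronously. The algorit
The algorithm transforms data streams asynchronously.        
This module analyzes database records concurrently.          
The framework validates batch operations efficiently. The arc
Error handling manages configuration files asynchronously.   
Error handling monitors thread pools incrementally. Each comp
Error handling maintains incoming requests asynchronously. Th
Data processing manages configuration files efficiently. The 
Each component manages user sessions asynchronously. The arch
                                                             
                                                             
                                                             
                                                             
                                                             
                                                             
                                                             


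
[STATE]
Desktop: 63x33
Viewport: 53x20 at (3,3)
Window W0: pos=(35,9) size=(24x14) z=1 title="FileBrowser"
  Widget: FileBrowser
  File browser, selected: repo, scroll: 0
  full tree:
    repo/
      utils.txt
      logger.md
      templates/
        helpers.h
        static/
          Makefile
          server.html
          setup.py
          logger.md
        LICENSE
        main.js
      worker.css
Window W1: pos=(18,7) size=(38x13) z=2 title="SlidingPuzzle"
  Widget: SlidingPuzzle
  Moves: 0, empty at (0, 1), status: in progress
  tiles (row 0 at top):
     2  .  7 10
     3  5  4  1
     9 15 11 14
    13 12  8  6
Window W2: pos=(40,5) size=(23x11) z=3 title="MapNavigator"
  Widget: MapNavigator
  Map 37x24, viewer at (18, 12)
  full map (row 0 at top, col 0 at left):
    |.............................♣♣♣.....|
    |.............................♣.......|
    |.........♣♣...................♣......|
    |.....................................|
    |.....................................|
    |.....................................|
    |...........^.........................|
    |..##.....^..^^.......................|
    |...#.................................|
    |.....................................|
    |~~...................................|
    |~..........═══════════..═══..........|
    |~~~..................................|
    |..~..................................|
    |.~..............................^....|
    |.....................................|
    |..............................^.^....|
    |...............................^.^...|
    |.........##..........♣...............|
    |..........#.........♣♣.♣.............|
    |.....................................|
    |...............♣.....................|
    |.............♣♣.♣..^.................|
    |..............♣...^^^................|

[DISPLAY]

                                                     
                                                     
                                     ┏━━━━━━━━━━━━━━━
                                     ┃ MapNavigator  
               ┏━━━━━━━━━━━━━━━━━━━━━┠───────────────
               ┃ SlidingPuzzle       ┃...............
               ┠─────────────────────┃...............
               ┃┌────┬────┬────┬────┐┃...═══════════.
               ┃│  2 │    │  7 │ 10 │┃..........@....
               ┃├────┼────┼────┼────┤┃...............
               ┃│  3 │  5 │  4 │  1 │┃...............
               ┃├────┼────┼────┼────┤┃...............
               ┃│  9 │ 15 │ 11 │ 14 │┗━━━━━━━━━━━━━━━
               ┃├────┼────┼────┼────┤               ┃
               ┃│ 13 │ 12 │  8 │  6 │               ┃
               ┃└────┴────┴────┴────┘               ┃
               ┗━━━━━━━━━━━━━━━━━━━━━━━━━━━━━━━━━━━━┛
                                ┃                    
                                ┃                    
                                ┗━━━━━━━━━━━━━━━━━━━━


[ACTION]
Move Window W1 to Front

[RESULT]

                                                     
                                                     
                                     ┏━━━━━━━━━━━━━━━
                                     ┃ MapNavigator  
               ┏━━━━━━━━━━━━━━━━━━━━━━━━━━━━━━━━━━━━┓
               ┃ SlidingPuzzle                      ┃
               ┠────────────────────────────────────┨
               ┃┌────┬────┬────┬────┐               ┃
               ┃│  2 │    │  7 │ 10 │               ┃
               ┃├────┼────┼────┼────┤               ┃
               ┃│  3 │  5 │  4 │  1 │               ┃
               ┃├────┼────┼────┼────┤               ┃
               ┃│  9 │ 15 │ 11 │ 14 │               ┃
               ┃├────┼────┼────┼────┤               ┃
               ┃│ 13 │ 12 │  8 │  6 │               ┃
               ┃└────┴────┴────┴────┘               ┃
               ┗━━━━━━━━━━━━━━━━━━━━━━━━━━━━━━━━━━━━┛
                                ┃                    
                                ┃                    
                                ┗━━━━━━━━━━━━━━━━━━━━


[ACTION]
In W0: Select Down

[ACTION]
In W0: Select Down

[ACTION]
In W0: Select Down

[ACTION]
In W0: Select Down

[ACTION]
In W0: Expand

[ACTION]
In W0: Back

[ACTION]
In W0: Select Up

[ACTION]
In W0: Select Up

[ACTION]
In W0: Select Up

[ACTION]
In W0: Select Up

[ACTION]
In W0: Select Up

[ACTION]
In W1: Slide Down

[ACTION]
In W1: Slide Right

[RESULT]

                                                     
                                                     
                                     ┏━━━━━━━━━━━━━━━
                                     ┃ MapNavigator  
               ┏━━━━━━━━━━━━━━━━━━━━━━━━━━━━━━━━━━━━┓
               ┃ SlidingPuzzle                      ┃
               ┠────────────────────────────────────┨
               ┃┌────┬────┬────┬────┐               ┃
               ┃│    │  2 │  7 │ 10 │               ┃
               ┃├────┼────┼────┼────┤               ┃
               ┃│  3 │  5 │  4 │  1 │               ┃
               ┃├────┼────┼────┼────┤               ┃
               ┃│  9 │ 15 │ 11 │ 14 │               ┃
               ┃├────┼────┼────┼────┤               ┃
               ┃│ 13 │ 12 │  8 │  6 │               ┃
               ┃└────┴────┴────┴────┘               ┃
               ┗━━━━━━━━━━━━━━━━━━━━━━━━━━━━━━━━━━━━┛
                                ┃                    
                                ┃                    
                                ┗━━━━━━━━━━━━━━━━━━━━


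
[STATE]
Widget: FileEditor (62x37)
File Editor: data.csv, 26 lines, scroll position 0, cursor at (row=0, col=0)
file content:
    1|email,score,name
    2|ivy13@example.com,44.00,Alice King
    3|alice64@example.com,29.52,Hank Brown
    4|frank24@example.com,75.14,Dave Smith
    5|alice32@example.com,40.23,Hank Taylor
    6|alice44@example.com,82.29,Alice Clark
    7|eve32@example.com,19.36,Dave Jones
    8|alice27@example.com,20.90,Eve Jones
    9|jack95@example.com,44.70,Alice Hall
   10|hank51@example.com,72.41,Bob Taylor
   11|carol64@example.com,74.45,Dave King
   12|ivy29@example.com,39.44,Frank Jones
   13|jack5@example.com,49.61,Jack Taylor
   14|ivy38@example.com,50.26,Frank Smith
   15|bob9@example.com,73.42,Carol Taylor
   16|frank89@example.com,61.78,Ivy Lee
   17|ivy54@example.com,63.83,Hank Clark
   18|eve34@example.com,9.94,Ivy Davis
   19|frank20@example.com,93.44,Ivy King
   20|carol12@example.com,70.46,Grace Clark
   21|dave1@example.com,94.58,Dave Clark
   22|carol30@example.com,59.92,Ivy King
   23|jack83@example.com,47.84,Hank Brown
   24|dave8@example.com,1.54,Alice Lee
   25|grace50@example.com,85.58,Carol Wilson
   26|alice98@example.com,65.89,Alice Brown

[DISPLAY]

█mail,score,name                                             ▲
ivy13@example.com,44.00,Alice King                           █
alice64@example.com,29.52,Hank Brown                         ░
frank24@example.com,75.14,Dave Smith                         ░
alice32@example.com,40.23,Hank Taylor                        ░
alice44@example.com,82.29,Alice Clark                        ░
eve32@example.com,19.36,Dave Jones                           ░
alice27@example.com,20.90,Eve Jones                          ░
jack95@example.com,44.70,Alice Hall                          ░
hank51@example.com,72.41,Bob Taylor                          ░
carol64@example.com,74.45,Dave King                          ░
ivy29@example.com,39.44,Frank Jones                          ░
jack5@example.com,49.61,Jack Taylor                          ░
ivy38@example.com,50.26,Frank Smith                          ░
bob9@example.com,73.42,Carol Taylor                          ░
frank89@example.com,61.78,Ivy Lee                            ░
ivy54@example.com,63.83,Hank Clark                           ░
eve34@example.com,9.94,Ivy Davis                             ░
frank20@example.com,93.44,Ivy King                           ░
carol12@example.com,70.46,Grace Clark                        ░
dave1@example.com,94.58,Dave Clark                           ░
carol30@example.com,59.92,Ivy King                           ░
jack83@example.com,47.84,Hank Brown                          ░
dave8@example.com,1.54,Alice Lee                             ░
grace50@example.com,85.58,Carol Wilson                       ░
alice98@example.com,65.89,Alice Brown                        ░
                                                             ░
                                                             ░
                                                             ░
                                                             ░
                                                             ░
                                                             ░
                                                             ░
                                                             ░
                                                             ░
                                                             ░
                                                             ▼


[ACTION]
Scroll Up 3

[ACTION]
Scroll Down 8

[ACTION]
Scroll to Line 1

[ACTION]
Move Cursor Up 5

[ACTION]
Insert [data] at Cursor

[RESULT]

data█mail,score,name                                         ▲
ivy13@example.com,44.00,Alice King                           █
alice64@example.com,29.52,Hank Brown                         ░
frank24@example.com,75.14,Dave Smith                         ░
alice32@example.com,40.23,Hank Taylor                        ░
alice44@example.com,82.29,Alice Clark                        ░
eve32@example.com,19.36,Dave Jones                           ░
alice27@example.com,20.90,Eve Jones                          ░
jack95@example.com,44.70,Alice Hall                          ░
hank51@example.com,72.41,Bob Taylor                          ░
carol64@example.com,74.45,Dave King                          ░
ivy29@example.com,39.44,Frank Jones                          ░
jack5@example.com,49.61,Jack Taylor                          ░
ivy38@example.com,50.26,Frank Smith                          ░
bob9@example.com,73.42,Carol Taylor                          ░
frank89@example.com,61.78,Ivy Lee                            ░
ivy54@example.com,63.83,Hank Clark                           ░
eve34@example.com,9.94,Ivy Davis                             ░
frank20@example.com,93.44,Ivy King                           ░
carol12@example.com,70.46,Grace Clark                        ░
dave1@example.com,94.58,Dave Clark                           ░
carol30@example.com,59.92,Ivy King                           ░
jack83@example.com,47.84,Hank Brown                          ░
dave8@example.com,1.54,Alice Lee                             ░
grace50@example.com,85.58,Carol Wilson                       ░
alice98@example.com,65.89,Alice Brown                        ░
                                                             ░
                                                             ░
                                                             ░
                                                             ░
                                                             ░
                                                             ░
                                                             ░
                                                             ░
                                                             ░
                                                             ░
                                                             ▼


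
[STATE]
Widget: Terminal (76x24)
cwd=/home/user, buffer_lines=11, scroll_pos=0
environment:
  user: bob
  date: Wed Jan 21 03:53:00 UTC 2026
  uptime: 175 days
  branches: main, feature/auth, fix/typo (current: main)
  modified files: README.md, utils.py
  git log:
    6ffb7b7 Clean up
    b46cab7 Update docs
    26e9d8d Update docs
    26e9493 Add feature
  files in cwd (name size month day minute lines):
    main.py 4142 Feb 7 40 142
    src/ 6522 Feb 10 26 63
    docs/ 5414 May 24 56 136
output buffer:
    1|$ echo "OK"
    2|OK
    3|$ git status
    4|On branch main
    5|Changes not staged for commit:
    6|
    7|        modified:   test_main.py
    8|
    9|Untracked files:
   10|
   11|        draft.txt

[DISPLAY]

$ echo "OK"                                                                 
OK                                                                          
$ git status                                                                
On branch main                                                              
Changes not staged for commit:                                              
                                                                            
        modified:   test_main.py                                            
                                                                            
Untracked files:                                                            
                                                                            
        draft.txt                                                           
$ █                                                                         
                                                                            
                                                                            
                                                                            
                                                                            
                                                                            
                                                                            
                                                                            
                                                                            
                                                                            
                                                                            
                                                                            
                                                                            


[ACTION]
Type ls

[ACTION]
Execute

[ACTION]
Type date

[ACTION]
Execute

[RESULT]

$ echo "OK"                                                                 
OK                                                                          
$ git status                                                                
On branch main                                                              
Changes not staged for commit:                                              
                                                                            
        modified:   test_main.py                                            
                                                                            
Untracked files:                                                            
                                                                            
        draft.txt                                                           
$ ls                                                                        
main.py  src/  docs/                                                        
$ date                                                                      
Wed Jan 21 03:53:00 UTC 2026                                                
$ █                                                                         
                                                                            
                                                                            
                                                                            
                                                                            
                                                                            
                                                                            
                                                                            
                                                                            


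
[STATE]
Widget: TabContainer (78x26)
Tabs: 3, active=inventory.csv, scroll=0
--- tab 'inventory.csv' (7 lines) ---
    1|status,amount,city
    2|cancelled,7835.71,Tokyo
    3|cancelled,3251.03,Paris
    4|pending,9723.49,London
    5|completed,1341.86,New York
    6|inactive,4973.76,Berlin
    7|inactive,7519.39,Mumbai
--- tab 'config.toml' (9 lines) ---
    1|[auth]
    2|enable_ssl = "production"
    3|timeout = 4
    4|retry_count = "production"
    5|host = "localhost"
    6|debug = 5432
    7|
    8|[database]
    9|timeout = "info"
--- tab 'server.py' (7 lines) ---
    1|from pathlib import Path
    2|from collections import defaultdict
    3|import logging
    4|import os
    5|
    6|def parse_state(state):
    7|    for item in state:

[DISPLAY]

[inventory.csv]│ config.toml │ server.py                                      
──────────────────────────────────────────────────────────────────────────────
status,amount,city                                                            
cancelled,7835.71,Tokyo                                                       
cancelled,3251.03,Paris                                                       
pending,9723.49,London                                                        
completed,1341.86,New York                                                    
inactive,4973.76,Berlin                                                       
inactive,7519.39,Mumbai                                                       
                                                                              
                                                                              
                                                                              
                                                                              
                                                                              
                                                                              
                                                                              
                                                                              
                                                                              
                                                                              
                                                                              
                                                                              
                                                                              
                                                                              
                                                                              
                                                                              
                                                                              


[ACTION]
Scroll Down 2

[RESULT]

[inventory.csv]│ config.toml │ server.py                                      
──────────────────────────────────────────────────────────────────────────────
cancelled,3251.03,Paris                                                       
pending,9723.49,London                                                        
completed,1341.86,New York                                                    
inactive,4973.76,Berlin                                                       
inactive,7519.39,Mumbai                                                       
                                                                              
                                                                              
                                                                              
                                                                              
                                                                              
                                                                              
                                                                              
                                                                              
                                                                              
                                                                              
                                                                              
                                                                              
                                                                              
                                                                              
                                                                              
                                                                              
                                                                              
                                                                              
                                                                              


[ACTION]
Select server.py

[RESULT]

 inventory.csv │ config.toml │[server.py]                                     
──────────────────────────────────────────────────────────────────────────────
from pathlib import Path                                                      
from collections import defaultdict                                           
import logging                                                                
import os                                                                     
                                                                              
def parse_state(state):                                                       
    for item in state:                                                        
                                                                              
                                                                              
                                                                              
                                                                              
                                                                              
                                                                              
                                                                              
                                                                              
                                                                              
                                                                              
                                                                              
                                                                              
                                                                              
                                                                              
                                                                              
                                                                              
                                                                              


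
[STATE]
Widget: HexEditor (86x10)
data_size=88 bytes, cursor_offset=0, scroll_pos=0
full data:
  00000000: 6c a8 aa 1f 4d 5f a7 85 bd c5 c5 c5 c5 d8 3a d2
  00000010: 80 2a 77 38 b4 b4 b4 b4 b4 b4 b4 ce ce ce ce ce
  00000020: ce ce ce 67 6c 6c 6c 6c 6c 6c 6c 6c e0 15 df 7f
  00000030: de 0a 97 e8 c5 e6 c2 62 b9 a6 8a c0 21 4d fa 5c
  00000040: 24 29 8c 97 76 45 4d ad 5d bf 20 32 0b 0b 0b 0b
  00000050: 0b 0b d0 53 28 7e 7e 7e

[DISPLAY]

00000000  6C a8 aa 1f 4d 5f a7 85  bd c5 c5 c5 c5 d8 3a d2  |l...M_........:.|        
00000010  80 2a 77 38 b4 b4 b4 b4  b4 b4 b4 ce ce ce ce ce  |.*w8............|        
00000020  ce ce ce 67 6c 6c 6c 6c  6c 6c 6c 6c e0 15 df 7f  |...gllllllll....|        
00000030  de 0a 97 e8 c5 e6 c2 62  b9 a6 8a c0 21 4d fa 5c  |.......b....!M.\|        
00000040  24 29 8c 97 76 45 4d ad  5d bf 20 32 0b 0b 0b 0b  |$)..vEM.]. 2....|        
00000050  0b 0b d0 53 28 7e 7e 7e                           |...S(~~~        |        
                                                                                      
                                                                                      
                                                                                      
                                                                                      


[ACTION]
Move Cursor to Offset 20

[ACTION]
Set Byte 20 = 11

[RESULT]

00000000  6c a8 aa 1f 4d 5f a7 85  bd c5 c5 c5 c5 d8 3a d2  |l...M_........:.|        
00000010  80 2a 77 38 11 b4 b4 b4  b4 b4 b4 ce ce ce ce ce  |.*w8............|        
00000020  ce ce ce 67 6c 6c 6c 6c  6c 6c 6c 6c e0 15 df 7f  |...gllllllll....|        
00000030  de 0a 97 e8 c5 e6 c2 62  b9 a6 8a c0 21 4d fa 5c  |.......b....!M.\|        
00000040  24 29 8c 97 76 45 4d ad  5d bf 20 32 0b 0b 0b 0b  |$)..vEM.]. 2....|        
00000050  0b 0b d0 53 28 7e 7e 7e                           |...S(~~~        |        
                                                                                      
                                                                                      
                                                                                      
                                                                                      


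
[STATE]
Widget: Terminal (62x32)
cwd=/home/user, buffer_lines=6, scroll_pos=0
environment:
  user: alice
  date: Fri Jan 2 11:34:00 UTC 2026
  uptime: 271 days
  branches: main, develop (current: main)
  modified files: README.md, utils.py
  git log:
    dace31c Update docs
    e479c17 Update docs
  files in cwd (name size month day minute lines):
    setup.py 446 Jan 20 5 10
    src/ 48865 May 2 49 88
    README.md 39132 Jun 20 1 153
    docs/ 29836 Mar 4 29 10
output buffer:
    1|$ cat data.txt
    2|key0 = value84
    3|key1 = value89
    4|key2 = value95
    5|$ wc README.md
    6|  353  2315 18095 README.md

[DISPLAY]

$ cat data.txt                                                
key0 = value84                                                
key1 = value89                                                
key2 = value95                                                
$ wc README.md                                                
  353  2315 18095 README.md                                   
$ █                                                           
                                                              
                                                              
                                                              
                                                              
                                                              
                                                              
                                                              
                                                              
                                                              
                                                              
                                                              
                                                              
                                                              
                                                              
                                                              
                                                              
                                                              
                                                              
                                                              
                                                              
                                                              
                                                              
                                                              
                                                              
                                                              


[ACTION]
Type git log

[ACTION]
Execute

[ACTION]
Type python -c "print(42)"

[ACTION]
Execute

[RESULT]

$ cat data.txt                                                
key0 = value84                                                
key1 = value89                                                
key2 = value95                                                
$ wc README.md                                                
  353  2315 18095 README.md                                   
$ git log                                                     
dace31c Update docs                                           
e479c17 Update docs                                           
$ python -c "print(42)"                                       
42                                                            
$ █                                                           
                                                              
                                                              
                                                              
                                                              
                                                              
                                                              
                                                              
                                                              
                                                              
                                                              
                                                              
                                                              
                                                              
                                                              
                                                              
                                                              
                                                              
                                                              
                                                              
                                                              


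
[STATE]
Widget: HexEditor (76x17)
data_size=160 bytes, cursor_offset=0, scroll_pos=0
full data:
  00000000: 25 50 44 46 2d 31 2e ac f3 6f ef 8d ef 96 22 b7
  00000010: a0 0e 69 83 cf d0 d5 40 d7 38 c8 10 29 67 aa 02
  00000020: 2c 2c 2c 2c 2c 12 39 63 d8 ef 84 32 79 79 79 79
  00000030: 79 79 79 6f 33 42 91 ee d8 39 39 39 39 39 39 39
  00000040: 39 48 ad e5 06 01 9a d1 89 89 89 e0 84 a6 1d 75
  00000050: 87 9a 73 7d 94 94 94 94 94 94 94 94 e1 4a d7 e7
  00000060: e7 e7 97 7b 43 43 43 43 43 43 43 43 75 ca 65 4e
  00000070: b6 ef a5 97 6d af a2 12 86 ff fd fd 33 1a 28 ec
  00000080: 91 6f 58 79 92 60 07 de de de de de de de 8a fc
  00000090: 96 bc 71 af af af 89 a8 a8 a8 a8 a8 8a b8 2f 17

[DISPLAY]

00000000  25 50 44 46 2d 31 2e ac  f3 6f ef 8d ef 96 22 b7  |%PDF-1...o...."
00000010  a0 0e 69 83 cf d0 d5 40  d7 38 c8 10 29 67 aa 02  |..i....@.8..)g.
00000020  2c 2c 2c 2c 2c 12 39 63  d8 ef 84 32 79 79 79 79  |,,,,,.9c...2yyy
00000030  79 79 79 6f 33 42 91 ee  d8 39 39 39 39 39 39 39  |yyyo3B...999999
00000040  39 48 ad e5 06 01 9a d1  89 89 89 e0 84 a6 1d 75  |9H.............
00000050  87 9a 73 7d 94 94 94 94  94 94 94 94 e1 4a d7 e7  |..s}.........J.
00000060  e7 e7 97 7b 43 43 43 43  43 43 43 43 75 ca 65 4e  |...{CCCCCCCCu.e
00000070  b6 ef a5 97 6d af a2 12  86 ff fd fd 33 1a 28 ec  |....m.......3.(
00000080  91 6f 58 79 92 60 07 de  de de de de de de 8a fc  |.oXy.`.........
00000090  96 bc 71 af af af 89 a8  a8 a8 a8 a8 8a b8 2f 17  |..q.........../
                                                                            
                                                                            
                                                                            
                                                                            
                                                                            
                                                                            
                                                                            


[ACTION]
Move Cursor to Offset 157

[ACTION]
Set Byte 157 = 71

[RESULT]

00000000  25 50 44 46 2d 31 2e ac  f3 6f ef 8d ef 96 22 b7  |%PDF-1...o...."
00000010  a0 0e 69 83 cf d0 d5 40  d7 38 c8 10 29 67 aa 02  |..i....@.8..)g.
00000020  2c 2c 2c 2c 2c 12 39 63  d8 ef 84 32 79 79 79 79  |,,,,,.9c...2yyy
00000030  79 79 79 6f 33 42 91 ee  d8 39 39 39 39 39 39 39  |yyyo3B...999999
00000040  39 48 ad e5 06 01 9a d1  89 89 89 e0 84 a6 1d 75  |9H.............
00000050  87 9a 73 7d 94 94 94 94  94 94 94 94 e1 4a d7 e7  |..s}.........J.
00000060  e7 e7 97 7b 43 43 43 43  43 43 43 43 75 ca 65 4e  |...{CCCCCCCCu.e
00000070  b6 ef a5 97 6d af a2 12  86 ff fd fd 33 1a 28 ec  |....m.......3.(
00000080  91 6f 58 79 92 60 07 de  de de de de de de 8a fc  |.oXy.`.........
00000090  96 bc 71 af af af 89 a8  a8 a8 a8 a8 8a 71 2f 17  |..q..........q/
                                                                            
                                                                            
                                                                            
                                                                            
                                                                            
                                                                            
                                                                            
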